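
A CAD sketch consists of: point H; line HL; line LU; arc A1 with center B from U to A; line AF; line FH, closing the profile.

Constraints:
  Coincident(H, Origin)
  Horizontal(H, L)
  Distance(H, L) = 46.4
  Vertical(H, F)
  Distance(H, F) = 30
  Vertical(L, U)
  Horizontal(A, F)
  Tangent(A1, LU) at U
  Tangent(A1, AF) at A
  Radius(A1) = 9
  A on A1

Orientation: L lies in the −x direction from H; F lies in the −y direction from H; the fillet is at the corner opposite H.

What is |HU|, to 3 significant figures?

50.9

H is at the origin; HL is horizontal with |HL| = 46.4 and L on the −x side, so L = (-46.4, 0.00). HF is vertical with |HF| = 30.0 and F on the −y side, so F = (0.00, -30.0). The virtual corner opposite H is at (-46.4, -30.0). Tangency of A1 to LU means the radius BU is perpendicular to LU and tangency of A1 to AF means the radius BA is perpendicular to AF, with radius 9.0, so the center B sits 9.0 in from both sides at B = (-37.4, -21.0). That places the tangent points at U = (-46.4, -21.0) on LU and A = (-37.4, -30.0) on AF. Then |HU| = |U − H| = 50.9.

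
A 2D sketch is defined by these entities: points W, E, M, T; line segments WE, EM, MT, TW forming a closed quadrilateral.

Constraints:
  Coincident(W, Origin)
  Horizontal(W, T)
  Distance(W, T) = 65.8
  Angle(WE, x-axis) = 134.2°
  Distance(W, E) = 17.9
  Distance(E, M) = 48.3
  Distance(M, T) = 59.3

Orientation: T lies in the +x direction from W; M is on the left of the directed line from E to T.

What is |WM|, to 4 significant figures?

49.93

Checks: |EM| = 48.30 ✓; |MT| = 59.30 ✓.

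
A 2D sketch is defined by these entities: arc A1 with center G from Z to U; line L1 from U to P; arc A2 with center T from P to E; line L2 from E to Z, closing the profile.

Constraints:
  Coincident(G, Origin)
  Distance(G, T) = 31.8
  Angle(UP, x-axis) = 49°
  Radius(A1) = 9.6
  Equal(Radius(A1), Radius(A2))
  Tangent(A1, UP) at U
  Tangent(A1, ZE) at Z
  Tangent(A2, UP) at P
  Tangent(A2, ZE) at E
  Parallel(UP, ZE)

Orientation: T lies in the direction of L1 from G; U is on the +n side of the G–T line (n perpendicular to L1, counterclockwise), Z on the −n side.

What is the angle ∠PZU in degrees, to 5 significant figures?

58.878°

The slot axis is L1's direction at 49.0°, so u = (cos 49.0°, sin 49.0°) = (0.65606, 0.75471) and n = (−sin 49.0°, cos 49.0°) = (-0.75471, 0.65606). G is at the origin and T lies 31.8 along u from G, so T = 31.8·u = (20.863, 24.000). Tangency of A1 to both parallel lines with radius 9.6 puts U and Z at G ± 9.6·n: U = (-7.2452, 6.2982), Z = (7.2452, -6.2982). Equal radii place P and E the same way about T: P = T + 9.6·n = (13.617, 30.298), E = T − 9.6·n = (28.108, 17.702). Then cos ∠PZU = ZP·ZU / (|ZP||ZU|), giving 58.878°.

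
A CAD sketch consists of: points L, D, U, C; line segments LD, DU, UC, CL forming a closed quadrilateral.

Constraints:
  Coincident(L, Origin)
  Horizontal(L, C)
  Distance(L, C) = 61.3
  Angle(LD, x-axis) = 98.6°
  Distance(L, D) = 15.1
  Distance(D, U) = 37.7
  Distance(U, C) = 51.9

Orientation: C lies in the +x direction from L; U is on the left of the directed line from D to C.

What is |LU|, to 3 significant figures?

47.2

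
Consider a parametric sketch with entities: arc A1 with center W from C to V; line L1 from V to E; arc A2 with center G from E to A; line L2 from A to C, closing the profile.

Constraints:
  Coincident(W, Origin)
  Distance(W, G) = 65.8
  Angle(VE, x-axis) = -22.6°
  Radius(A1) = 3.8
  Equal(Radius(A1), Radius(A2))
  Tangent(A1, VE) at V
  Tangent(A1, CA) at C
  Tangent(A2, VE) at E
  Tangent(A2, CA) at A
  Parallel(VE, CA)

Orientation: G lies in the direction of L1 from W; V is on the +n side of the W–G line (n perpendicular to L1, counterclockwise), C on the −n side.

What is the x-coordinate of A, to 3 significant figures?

59.3

Tangency of A1 to both parallel lines with radius 3.8 puts V and C at W ± 3.8·n: V = (1.46, 3.51), C = (-1.46, -3.51). Equal radii place E and A the same way about G: E = G + 3.8·n = (62.2, -21.8), A = G − 3.8·n = (59.3, -28.8). So A.x = 59.3.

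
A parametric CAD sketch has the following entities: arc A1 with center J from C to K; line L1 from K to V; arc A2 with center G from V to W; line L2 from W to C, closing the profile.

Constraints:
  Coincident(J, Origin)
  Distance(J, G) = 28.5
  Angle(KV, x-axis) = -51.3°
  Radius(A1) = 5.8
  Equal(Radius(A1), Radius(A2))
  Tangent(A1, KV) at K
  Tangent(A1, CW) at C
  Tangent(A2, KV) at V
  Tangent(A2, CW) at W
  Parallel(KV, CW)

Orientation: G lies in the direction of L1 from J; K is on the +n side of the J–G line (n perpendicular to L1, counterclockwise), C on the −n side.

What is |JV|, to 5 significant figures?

29.084

The slot axis is L1's direction at -51.3°, so u = (cos -51.3°, sin -51.3°) = (0.62524, -0.78043) and n = (−sin -51.3°, cos -51.3°) = (0.78043, 0.62524). J is at the origin and G lies 28.5 along u from J, so G = 28.5·u = (17.819, -22.242). Tangency of A1 to both parallel lines with radius 5.8 puts K and C at J ± 5.8·n: K = (4.5265, 3.6264), C = (-4.5265, -3.6264). Equal radii place V and W the same way about G: V = G + 5.8·n = (22.346, -18.616), W = G − 5.8·n = (13.293, -25.869). Then |JV| = |V − J| = 29.084.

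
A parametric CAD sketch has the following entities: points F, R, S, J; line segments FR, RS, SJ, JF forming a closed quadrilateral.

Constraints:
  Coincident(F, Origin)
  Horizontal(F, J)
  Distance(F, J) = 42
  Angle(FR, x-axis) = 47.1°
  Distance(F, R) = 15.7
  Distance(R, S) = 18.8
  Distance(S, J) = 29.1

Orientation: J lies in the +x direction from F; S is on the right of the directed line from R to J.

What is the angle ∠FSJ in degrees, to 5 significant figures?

138.89°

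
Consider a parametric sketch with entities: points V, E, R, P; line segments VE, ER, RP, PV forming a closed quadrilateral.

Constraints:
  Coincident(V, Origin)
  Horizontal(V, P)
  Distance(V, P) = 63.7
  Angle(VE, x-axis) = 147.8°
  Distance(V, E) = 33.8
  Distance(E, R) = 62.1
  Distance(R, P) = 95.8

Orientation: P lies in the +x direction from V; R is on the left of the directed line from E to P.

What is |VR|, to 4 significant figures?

72.54

V is at the origin; VP is horizontal with |VP| = 63.7 and P in +x, so P = (63.7, 0). VE runs at 147.8° with |VE| = 33.8, so E = (-28.60, 18.01). R is determined by |ER| = 62.1 and |RP| = 95.8 together: it lies at the intersection of circle(E, 62.1) and circle(P, 95.8). With |EP| = 94.04, the foot of the radical line on EP is 18.73 from E and the perpendicular offset is √(62.1² − 18.73²) = 59.21. Taking the left-of-EP solution: R = (1.121, 72.54).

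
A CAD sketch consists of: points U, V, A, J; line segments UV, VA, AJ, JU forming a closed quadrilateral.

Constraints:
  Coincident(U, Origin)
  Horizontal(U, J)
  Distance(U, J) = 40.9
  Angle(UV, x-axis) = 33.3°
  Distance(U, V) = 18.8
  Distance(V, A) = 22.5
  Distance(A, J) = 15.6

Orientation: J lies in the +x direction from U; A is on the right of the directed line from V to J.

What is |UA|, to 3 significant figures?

29.2

Checks: UV at 33.30° ✓; |VA| = 22.50 ✓; |AJ| = 15.60 ✓.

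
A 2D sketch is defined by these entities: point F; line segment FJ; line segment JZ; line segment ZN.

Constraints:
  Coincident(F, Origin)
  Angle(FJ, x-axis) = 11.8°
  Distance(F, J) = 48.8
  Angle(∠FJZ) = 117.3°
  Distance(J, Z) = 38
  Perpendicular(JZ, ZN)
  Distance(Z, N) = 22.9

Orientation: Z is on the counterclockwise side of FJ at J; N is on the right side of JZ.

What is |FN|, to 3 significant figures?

89.6

F is at the origin; FJ runs at 11.8° with length 48.8, so J = 48.8·(cos 11.8°, sin 11.8°) = (47.8, 9.98). ∠FJZ = 117.3°, so JZ runs at 11.8° + (180° − 117.3°) = 74.5° from the x-axis; with |JZ| = 38.0, Z = J + 38.0·(cos 74.5°, sin 74.5°) = (57.9, 46.6). The perpendicularity gives ZN at right angles to JZ; with |ZN| = 22.9 on the right of JZ, N = Z + 22.9·(0.964, -0.267) = (80.0, 40.5). Then |FN| = |N − F| = 89.6.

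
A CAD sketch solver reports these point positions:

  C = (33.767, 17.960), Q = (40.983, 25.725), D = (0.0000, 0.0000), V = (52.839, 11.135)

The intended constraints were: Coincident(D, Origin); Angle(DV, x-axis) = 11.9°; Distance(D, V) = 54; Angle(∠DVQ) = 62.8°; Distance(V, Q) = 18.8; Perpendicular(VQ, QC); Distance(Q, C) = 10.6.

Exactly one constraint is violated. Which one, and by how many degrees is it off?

Perpendicular(VQ, QC) — off by 8.00°.

D = (0.00, 0.00) ✓; DV at 11.90° ✓; |DV| = 54.00 ✓; ∠DVQ = 62.80° ✓; |VQ| = 18.80 ✓; ∠(VQ, QC) = 98.00° ✗; |QC| = 10.60 ✓.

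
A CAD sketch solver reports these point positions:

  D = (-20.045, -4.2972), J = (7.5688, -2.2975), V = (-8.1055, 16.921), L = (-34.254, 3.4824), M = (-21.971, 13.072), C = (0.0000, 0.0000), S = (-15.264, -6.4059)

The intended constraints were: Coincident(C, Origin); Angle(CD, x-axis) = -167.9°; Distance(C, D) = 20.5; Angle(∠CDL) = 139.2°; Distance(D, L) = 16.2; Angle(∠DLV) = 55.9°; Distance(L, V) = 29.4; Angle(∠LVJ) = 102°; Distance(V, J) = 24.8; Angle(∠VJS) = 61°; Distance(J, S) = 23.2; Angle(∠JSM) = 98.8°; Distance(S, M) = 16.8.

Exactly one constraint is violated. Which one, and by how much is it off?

Distance(S, M) = 16.8 — off by 3.80.

C = (0.00, 0.00) ✓; CD at -167.9° ✓; |CD| = 20.50 ✓; ∠CDL = 139.2° ✓; |DL| = 16.20 ✓; ∠DLV = 55.90° ✓; |LV| = 29.40 ✓; ∠LVJ = 102.0° ✓; |VJ| = 24.80 ✓; ∠VJS = 61.00° ✓; |JS| = 23.20 ✓; ∠JSM = 98.80° ✓; |SM| = 20.60 ✗.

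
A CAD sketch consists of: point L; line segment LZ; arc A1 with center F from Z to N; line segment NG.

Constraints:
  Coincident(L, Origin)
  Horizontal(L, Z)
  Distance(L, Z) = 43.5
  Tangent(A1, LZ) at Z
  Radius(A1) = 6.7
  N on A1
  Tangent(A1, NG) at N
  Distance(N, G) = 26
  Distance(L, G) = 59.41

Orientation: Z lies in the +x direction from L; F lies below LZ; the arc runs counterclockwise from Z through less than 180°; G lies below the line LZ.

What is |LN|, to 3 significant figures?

38.8

Checks: |FN| = 6.700 ✓; ∠(FN, NG) = 90.00° ✓; |NG| = 26.00 ✓; |LG| = 59.41 ✓.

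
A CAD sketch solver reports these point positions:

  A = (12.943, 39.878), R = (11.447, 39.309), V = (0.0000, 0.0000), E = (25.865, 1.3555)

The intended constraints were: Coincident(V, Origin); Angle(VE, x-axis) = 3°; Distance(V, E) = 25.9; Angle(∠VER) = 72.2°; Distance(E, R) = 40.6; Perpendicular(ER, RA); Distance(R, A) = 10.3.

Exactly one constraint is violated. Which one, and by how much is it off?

Distance(R, A) = 10.3 — off by 8.70.

V = (0.00, 0.00) ✓; VE at 3.000° ✓; |VE| = 25.90 ✓; ∠VER = 72.20° ✓; |ER| = 40.60 ✓; ∠(ER, RA) = 89.98° ✓; |RA| = 1.601 ✗.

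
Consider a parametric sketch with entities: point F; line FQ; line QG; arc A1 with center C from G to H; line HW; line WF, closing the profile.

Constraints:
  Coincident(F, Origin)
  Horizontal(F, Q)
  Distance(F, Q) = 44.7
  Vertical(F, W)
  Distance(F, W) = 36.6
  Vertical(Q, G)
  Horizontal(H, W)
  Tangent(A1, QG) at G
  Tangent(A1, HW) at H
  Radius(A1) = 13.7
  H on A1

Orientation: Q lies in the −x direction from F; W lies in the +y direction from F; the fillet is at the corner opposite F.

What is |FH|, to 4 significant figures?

47.96

F is at the origin; FQ is horizontal with |FQ| = 44.7 and Q on the −x side, so Q = (-44.70, 0.000). FW is vertical with |FW| = 36.6 and W on the +y side, so W = (0.000, 36.60). The virtual corner opposite F is at (-44.70, 36.60). The tangent condition forces CG to be normal to QG and A1 meets HW tangentially, so CH is at right angles to HW, with radius 13.7, so the center C sits 13.7 in from both sides at C = (-31.00, 22.90). That places the tangent points at G = (-44.70, 22.90) on QG and H = (-31.00, 36.60) on HW. Then |FH| = |H − F| = 47.96.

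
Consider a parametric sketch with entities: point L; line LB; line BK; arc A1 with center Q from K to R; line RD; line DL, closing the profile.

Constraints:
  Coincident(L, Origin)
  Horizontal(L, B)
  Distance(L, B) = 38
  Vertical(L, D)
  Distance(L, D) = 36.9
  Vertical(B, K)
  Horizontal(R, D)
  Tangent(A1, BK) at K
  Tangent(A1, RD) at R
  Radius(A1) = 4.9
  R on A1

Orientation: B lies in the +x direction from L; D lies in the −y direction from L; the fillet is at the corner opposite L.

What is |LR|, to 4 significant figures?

49.57

The virtual corner opposite L is at (38.00, -36.90). Since A1 is tangent to BK there, QK ⟂ BK and since A1 is tangent to RD there, QR ⟂ RD, with radius 4.9, so the center Q sits 4.9 in from both sides at Q = (33.10, -32.00). That places the tangent points at K = (38.00, -32.00) on BK and R = (33.10, -36.90) on RD. Then |LR| = |R − L| = 49.57.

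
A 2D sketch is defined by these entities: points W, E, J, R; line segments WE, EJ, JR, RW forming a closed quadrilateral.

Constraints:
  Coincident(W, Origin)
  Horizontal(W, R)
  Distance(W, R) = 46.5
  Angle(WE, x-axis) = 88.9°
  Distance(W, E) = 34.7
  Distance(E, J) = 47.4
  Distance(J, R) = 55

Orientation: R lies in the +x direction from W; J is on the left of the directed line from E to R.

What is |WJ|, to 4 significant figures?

70.08

Checks: |EJ| = 47.40 ✓; |JR| = 55.00 ✓.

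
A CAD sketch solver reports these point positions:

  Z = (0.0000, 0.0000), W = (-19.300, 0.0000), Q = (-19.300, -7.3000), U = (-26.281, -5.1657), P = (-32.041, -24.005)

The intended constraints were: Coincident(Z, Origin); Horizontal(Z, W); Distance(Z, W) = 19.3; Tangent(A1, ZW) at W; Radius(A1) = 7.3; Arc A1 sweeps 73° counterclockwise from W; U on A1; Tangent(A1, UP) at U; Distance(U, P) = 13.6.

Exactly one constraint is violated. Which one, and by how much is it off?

Distance(U, P) = 13.6 — off by 6.10.

Z = (0.00, 0.00) ✓; Z.y = 0.00, W.y = 0.00 ✓; |ZW| = 19.30 ✓; ∠(QW, WZ) = 90.00° ✓; |QW| = 7.300 ✓; bearing(Q→U) − bearing(Q→W) = 73.00° ✓; |QU| = 7.300 ✓; ∠(QU, UP) = 90.00° ✓; |UP| = 19.70 ✗.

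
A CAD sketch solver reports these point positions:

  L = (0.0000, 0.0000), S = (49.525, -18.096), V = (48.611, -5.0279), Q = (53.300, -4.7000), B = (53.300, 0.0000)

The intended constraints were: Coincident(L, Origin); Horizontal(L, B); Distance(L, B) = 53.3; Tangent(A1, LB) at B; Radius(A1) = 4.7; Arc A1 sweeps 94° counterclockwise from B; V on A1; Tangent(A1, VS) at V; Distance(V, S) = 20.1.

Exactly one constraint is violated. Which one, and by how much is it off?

Distance(V, S) = 20.1 — off by 7.00.

L = (0.00, 0.00) ✓; L.y = 0.00, B.y = 0.00 ✓; |LB| = 53.30 ✓; ∠(QB, BL) = 90.00° ✓; |QB| = 4.700 ✓; bearing(Q→V) − bearing(Q→B) = 94.00° ✓; |QV| = 4.700 ✓; ∠(QV, VS) = 90.00° ✓; |VS| = 13.10 ✗.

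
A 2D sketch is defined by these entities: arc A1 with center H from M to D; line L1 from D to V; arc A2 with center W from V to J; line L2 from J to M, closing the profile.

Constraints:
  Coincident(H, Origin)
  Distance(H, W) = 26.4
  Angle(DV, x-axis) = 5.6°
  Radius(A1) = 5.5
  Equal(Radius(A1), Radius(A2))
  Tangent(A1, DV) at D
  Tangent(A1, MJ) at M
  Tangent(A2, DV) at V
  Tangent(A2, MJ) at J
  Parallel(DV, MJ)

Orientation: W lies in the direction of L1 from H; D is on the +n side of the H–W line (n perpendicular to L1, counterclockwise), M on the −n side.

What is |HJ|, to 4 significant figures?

26.97

The slot axis is L1's direction at 5.6°, so u = (cos 5.6°, sin 5.6°) = (0.9952, 0.09758) and n = (−sin 5.6°, cos 5.6°) = (-0.09758, 0.9952). H is at the origin and W lies 26.4 along u from H, so W = 26.4·u = (26.27, 2.576). Tangency of A1 to both parallel lines with radius 5.5 puts D and M at H ± 5.5·n: D = (-0.5367, 5.474), M = (0.5367, -5.474). Equal radii place V and J the same way about W: V = W + 5.5·n = (25.74, 8.050), J = W − 5.5·n = (26.81, -2.898). Then |HJ| = |J − H| = 26.97.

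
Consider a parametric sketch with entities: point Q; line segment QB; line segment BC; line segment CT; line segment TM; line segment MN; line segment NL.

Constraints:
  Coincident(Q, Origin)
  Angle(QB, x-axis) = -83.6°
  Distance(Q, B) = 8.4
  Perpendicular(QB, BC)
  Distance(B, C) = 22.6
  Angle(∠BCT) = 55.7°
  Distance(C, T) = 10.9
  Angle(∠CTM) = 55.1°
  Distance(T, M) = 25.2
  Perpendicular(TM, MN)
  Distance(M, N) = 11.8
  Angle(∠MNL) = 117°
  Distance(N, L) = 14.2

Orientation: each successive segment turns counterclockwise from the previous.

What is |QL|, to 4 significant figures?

33.98

Q is at the origin; QB runs at -83.6° with length 8.4, so B = (0.9363, -8.348). The perpendicularity gives BC at right angles to QB, so BC runs at 6.400°; with |BC| = 22.6, C = (23.40, -5.828). ∠BCT = 55.7° gives CT at 130.7° from the x-axis; with |CT| = 10.9, T = (16.29, 2.435). ∠CTM = 55.1° gives TM at -104.4° from the x-axis; with |TM| = 25.2, M = (10.02, -21.97). The perpendicularity gives MN at right angles to TM, so MN runs at -14.40°; with |MN| = 11.8, N = (21.45, -24.91). ∠MNL = 117.0° gives NL at 48.60° from the x-axis; with |NL| = 14.2, L = (30.84, -14.26). Then |QL| = |L − Q| = 33.98.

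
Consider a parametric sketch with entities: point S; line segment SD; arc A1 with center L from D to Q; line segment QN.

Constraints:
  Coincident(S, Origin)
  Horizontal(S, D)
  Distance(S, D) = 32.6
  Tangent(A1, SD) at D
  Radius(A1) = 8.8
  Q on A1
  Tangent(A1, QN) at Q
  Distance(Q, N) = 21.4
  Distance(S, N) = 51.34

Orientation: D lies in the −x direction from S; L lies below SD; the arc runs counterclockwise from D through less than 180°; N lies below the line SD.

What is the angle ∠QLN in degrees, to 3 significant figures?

67.6°

Checks: |LQ| = 8.800 ✓; ∠(LQ, QN) = 90.00° ✓; |QN| = 21.40 ✓; |SN| = 51.34 ✓.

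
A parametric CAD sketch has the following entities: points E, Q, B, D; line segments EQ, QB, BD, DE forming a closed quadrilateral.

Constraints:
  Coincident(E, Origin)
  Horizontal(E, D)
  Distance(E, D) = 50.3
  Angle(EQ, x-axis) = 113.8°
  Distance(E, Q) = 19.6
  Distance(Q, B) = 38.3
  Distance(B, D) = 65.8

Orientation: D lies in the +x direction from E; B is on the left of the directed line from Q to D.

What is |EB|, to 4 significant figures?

52.80

E is at the origin; ED is horizontal with |ED| = 50.3 and D in +x, so D = (50.3, 0). EQ runs at 113.8° with |EQ| = 19.6, so Q = (-7.909, 17.93). B is determined by |QB| = 38.3 and |BD| = 65.8 together: it lies at the intersection of circle(Q, 38.3) and circle(D, 65.8). With |QD| = 60.91, the foot of the radical line on QD is 6.955 from Q and the perpendicular offset is √(38.3² − 6.955²) = 37.66. Taking the left-of-QD solution: B = (9.826, 51.88).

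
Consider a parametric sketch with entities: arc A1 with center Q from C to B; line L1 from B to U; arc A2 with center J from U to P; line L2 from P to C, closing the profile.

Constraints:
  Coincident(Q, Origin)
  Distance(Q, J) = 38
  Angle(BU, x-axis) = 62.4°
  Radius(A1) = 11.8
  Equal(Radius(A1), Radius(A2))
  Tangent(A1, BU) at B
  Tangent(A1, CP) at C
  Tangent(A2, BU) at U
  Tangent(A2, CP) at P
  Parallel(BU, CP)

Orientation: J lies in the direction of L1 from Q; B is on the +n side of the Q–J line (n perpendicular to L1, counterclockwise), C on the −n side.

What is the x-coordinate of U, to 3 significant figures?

7.15

Tangency of A1 to both parallel lines with radius 11.8 puts B and C at Q ± 11.8·n: B = (-10.5, 5.47), C = (10.5, -5.47). Equal radii place U and P the same way about J: U = J + 11.8·n = (7.15, 39.1), P = J − 11.8·n = (28.1, 28.2). So U.x = 7.15.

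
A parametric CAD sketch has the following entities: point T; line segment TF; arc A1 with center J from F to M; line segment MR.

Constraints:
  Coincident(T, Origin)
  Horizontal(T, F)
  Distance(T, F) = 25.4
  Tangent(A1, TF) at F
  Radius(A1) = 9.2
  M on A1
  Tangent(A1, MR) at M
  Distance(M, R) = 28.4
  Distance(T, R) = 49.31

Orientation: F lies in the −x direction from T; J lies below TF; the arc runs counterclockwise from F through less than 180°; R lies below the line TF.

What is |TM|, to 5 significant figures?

36.059

Checks: |JF| = 9.200 ✓; |JM| = 9.200 ✓; ∠(JM, MR) = 90.00° ✓; |MR| = 28.40 ✓; |TR| = 49.31 ✓.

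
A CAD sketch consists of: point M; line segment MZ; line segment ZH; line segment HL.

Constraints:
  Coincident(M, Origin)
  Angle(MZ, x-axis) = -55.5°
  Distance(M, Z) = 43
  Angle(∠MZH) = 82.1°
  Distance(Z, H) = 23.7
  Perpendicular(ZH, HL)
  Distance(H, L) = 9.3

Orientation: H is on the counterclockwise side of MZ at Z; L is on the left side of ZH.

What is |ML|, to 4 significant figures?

37.75

M is at the origin; MZ runs at -55.5° with length 43.0, so Z = 43.0·(cos -55.5°, sin -55.5°) = (24.36, -35.44). ∠MZH = 82.1°, so ZH runs at -55.5° + (180° − 82.1°) = 42.40° from the x-axis; with |ZH| = 23.7, H = Z + 23.7·(cos 42.40°, sin 42.40°) = (41.86, -19.46). ZH is perpendicular to HL; with |HL| = 9.3 on the left of ZH, L = H + 9.3·(-0.6743, 0.7385) = (35.59, -12.59). Then |ML| = |L − M| = 37.75.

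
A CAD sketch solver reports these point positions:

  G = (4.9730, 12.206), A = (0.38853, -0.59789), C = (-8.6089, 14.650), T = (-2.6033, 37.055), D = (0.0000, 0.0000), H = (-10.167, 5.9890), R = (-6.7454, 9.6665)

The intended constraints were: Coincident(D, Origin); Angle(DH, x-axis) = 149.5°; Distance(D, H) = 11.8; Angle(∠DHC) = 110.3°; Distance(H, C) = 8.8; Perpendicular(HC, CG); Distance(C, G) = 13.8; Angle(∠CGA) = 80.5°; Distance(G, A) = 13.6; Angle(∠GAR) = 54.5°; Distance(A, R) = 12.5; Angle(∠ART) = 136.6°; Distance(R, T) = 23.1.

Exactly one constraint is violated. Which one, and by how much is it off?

Distance(R, T) = 23.1 — off by 4.60.

D = (0.00, 0.00) ✓; DH at 149.5° ✓; |DH| = 11.80 ✓; ∠DHC = 110.3° ✓; |HC| = 8.800 ✓; ∠(HC, CG) = 90.00° ✓; |CG| = 13.80 ✓; ∠CGA = 80.50° ✓; |GA| = 13.60 ✓; ∠GAR = 54.50° ✓; |AR| = 12.50 ✓; ∠ART = 136.6° ✓; |RT| = 27.70 ✗.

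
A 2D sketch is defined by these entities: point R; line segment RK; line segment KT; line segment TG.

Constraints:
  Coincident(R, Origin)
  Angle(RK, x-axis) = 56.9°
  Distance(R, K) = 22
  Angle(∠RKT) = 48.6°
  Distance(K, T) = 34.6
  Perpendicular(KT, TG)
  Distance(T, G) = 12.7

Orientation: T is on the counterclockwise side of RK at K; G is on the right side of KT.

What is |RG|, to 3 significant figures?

35.4

R is at the origin; RK runs at 56.9° with length 22.0, so K = 22.0·(cos 56.9°, sin 56.9°) = (12.0, 18.4). ∠RKT = 48.6°, so KT runs at 56.9° + (180° − 48.6°) = 188° from the x-axis; with |KT| = 34.6, T = K + 34.6·(cos 188°, sin 188°) = (-22.2, 13.4). The perpendicularity gives TG at right angles to KT; with |TG| = 12.7 on the right of KT, G = T + 12.7·(-0.144, 0.990) = (-24.1, 26.0). Then |RG| = |G − R| = 35.4.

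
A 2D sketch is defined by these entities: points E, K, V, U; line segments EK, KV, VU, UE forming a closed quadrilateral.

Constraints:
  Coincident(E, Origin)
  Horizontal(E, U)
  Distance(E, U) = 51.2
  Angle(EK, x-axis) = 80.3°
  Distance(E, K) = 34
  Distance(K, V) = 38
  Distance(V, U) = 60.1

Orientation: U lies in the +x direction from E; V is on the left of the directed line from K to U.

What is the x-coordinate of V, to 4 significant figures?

34.91

Checks: |KV| = 38.00 ✓; |VU| = 60.10 ✓.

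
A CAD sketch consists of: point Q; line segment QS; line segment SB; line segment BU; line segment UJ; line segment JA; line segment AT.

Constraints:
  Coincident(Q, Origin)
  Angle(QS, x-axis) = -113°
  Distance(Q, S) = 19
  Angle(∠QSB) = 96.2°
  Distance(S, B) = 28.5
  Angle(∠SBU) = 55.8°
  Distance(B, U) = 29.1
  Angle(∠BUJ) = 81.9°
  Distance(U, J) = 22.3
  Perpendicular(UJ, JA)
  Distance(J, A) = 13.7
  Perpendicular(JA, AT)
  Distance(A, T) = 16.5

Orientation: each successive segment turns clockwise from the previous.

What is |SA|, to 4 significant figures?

4.987

∠BUJ = 81.9° gives UJ at -59.10° from the x-axis; with |UJ| = 22.3, J = (-0.6406, -10.07). UJ ⟂ JA, so JA runs at -149.1°; with |JA| = 13.7, A = (-12.40, -17.11). Then |SA| = |A − S| = 4.987.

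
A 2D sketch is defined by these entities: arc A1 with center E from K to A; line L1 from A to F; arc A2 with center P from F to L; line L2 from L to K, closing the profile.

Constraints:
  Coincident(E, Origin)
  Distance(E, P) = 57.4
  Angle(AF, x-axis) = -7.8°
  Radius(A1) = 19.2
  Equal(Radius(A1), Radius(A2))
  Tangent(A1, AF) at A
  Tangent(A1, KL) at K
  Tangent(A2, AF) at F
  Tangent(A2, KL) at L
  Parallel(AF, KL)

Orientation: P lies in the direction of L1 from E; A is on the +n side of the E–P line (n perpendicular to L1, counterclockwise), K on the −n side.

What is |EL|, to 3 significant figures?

60.5

The slot axis is L1's direction at -7.8°, so u = (cos -7.8°, sin -7.8°) = (0.991, -0.136) and n = (−sin -7.8°, cos -7.8°) = (0.136, 0.991). E is at the origin and P lies 57.4 along u from E, so P = 57.4·u = (56.9, -7.79). Tangency of A1 to both parallel lines with radius 19.2 puts A and K at E ± 19.2·n: A = (2.61, 19.0), K = (-2.61, -19.0). Equal radii place F and L the same way about P: F = P + 19.2·n = (59.5, 11.2), L = P − 19.2·n = (54.3, -26.8). Then |EL| = |L − E| = 60.5.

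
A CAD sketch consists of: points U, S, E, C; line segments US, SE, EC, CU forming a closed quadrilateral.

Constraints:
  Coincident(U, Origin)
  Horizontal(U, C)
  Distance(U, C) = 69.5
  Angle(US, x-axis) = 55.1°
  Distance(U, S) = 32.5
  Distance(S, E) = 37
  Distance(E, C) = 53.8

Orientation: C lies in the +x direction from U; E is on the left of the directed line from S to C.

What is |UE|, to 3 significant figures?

68.7

Checks: |SE| = 37.00 ✓; |EC| = 53.80 ✓.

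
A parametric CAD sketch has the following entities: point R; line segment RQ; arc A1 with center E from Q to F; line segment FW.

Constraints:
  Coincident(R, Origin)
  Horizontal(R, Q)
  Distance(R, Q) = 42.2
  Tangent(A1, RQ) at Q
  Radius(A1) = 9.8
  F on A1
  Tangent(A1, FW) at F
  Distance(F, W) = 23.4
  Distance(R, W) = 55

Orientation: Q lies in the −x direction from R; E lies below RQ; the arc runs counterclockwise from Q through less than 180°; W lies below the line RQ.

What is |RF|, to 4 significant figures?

53.01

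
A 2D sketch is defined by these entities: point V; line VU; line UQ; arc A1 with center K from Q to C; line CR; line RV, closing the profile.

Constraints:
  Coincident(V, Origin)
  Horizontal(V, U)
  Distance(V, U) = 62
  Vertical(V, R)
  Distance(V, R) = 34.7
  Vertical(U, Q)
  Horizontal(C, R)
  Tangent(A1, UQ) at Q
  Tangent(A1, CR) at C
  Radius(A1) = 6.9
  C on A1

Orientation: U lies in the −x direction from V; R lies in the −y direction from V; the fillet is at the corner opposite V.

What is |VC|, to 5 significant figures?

65.116

V is at the origin; VU is horizontal with |VU| = 62.0 and U on the −x side, so U = (-62.000, 0.0000). VR is vertical with |VR| = 34.7 and R on the −y side, so R = (0.0000, -34.700). The virtual corner opposite V is at (-62.000, -34.700). A1 meets UQ tangentially, so KQ is at right angles to UQ and since A1 is tangent to CR there, KC ⟂ CR, with radius 6.9, so the center K sits 6.9 in from both sides at K = (-55.100, -27.800). That places the tangent points at Q = (-62.000, -27.800) on UQ and C = (-55.100, -34.700) on CR. Then |VC| = |C − V| = 65.116.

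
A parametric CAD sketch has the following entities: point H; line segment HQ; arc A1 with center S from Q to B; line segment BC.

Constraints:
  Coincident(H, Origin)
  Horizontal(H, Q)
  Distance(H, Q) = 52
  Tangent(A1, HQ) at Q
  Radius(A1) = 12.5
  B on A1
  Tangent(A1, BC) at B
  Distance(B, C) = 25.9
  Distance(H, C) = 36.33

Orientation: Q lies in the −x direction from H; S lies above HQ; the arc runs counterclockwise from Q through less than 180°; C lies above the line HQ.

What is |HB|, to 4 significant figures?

42.43

Checks: H = (0.00, 0.00) ✓; |SB| = 12.50 ✓; ∠(SB, BC) = 90.00° ✓; |BC| = 25.90 ✓; |HC| = 36.33 ✓.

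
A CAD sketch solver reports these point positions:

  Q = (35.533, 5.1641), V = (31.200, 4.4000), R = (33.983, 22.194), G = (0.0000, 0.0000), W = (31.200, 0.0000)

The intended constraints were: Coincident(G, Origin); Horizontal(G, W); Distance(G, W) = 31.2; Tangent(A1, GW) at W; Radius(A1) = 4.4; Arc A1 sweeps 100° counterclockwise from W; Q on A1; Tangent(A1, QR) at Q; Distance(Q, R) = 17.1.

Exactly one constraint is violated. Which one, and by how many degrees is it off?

Tangent(A1, QR) at Q — off by 4.80°.

G = (0.00, 0.00) ✓; G.y = 0.00, W.y = 0.00 ✓; |GW| = 31.20 ✓; ∠(VW, WG) = 90.00° ✓; |VW| = 4.400 ✓; bearing(V→Q) − bearing(V→W) = 100.0° ✓; |VQ| = 4.400 ✓; ∠(VQ, QR) = 94.80° ✗; |QR| = 17.10 ✓.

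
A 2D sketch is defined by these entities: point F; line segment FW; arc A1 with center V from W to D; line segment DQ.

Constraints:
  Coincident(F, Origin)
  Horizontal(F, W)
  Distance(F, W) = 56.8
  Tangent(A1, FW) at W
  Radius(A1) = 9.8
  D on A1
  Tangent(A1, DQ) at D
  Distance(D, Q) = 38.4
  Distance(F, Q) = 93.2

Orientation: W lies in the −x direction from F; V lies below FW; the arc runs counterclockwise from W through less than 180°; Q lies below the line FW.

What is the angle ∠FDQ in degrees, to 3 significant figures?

126°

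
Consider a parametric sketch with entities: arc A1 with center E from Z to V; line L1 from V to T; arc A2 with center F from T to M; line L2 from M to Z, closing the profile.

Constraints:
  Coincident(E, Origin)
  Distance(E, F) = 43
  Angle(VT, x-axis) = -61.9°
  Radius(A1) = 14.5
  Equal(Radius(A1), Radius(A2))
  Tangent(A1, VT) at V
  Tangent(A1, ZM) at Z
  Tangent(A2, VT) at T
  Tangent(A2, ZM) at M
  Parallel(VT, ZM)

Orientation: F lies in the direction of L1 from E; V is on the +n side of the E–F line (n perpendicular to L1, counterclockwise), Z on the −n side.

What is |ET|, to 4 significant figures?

45.38

Tangency of A1 to both parallel lines with radius 14.5 puts V and Z at E ± 14.5·n: V = (12.79, 6.830), Z = (-12.79, -6.830). Equal radii place T and M the same way about F: T = F + 14.5·n = (33.04, -31.10), M = F − 14.5·n = (7.463, -44.76). Then |ET| = |T − E| = 45.38.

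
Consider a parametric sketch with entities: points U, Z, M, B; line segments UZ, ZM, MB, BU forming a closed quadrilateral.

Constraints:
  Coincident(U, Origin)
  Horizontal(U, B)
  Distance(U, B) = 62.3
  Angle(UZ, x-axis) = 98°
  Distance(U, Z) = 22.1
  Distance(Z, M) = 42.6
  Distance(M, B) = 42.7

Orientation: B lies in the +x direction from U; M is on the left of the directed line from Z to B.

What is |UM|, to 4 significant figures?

51.16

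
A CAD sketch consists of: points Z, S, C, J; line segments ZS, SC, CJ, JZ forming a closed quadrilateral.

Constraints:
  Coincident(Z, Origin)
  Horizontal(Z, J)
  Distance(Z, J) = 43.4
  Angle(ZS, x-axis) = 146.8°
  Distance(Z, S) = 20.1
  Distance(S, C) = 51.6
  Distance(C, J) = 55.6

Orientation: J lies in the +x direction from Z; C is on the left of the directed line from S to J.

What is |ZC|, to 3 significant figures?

52.4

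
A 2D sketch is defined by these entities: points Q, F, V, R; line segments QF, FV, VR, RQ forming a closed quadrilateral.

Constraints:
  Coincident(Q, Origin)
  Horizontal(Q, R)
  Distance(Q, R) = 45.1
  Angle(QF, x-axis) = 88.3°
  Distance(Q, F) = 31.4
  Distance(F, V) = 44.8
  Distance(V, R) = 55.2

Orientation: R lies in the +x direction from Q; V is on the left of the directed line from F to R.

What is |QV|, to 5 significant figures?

67.367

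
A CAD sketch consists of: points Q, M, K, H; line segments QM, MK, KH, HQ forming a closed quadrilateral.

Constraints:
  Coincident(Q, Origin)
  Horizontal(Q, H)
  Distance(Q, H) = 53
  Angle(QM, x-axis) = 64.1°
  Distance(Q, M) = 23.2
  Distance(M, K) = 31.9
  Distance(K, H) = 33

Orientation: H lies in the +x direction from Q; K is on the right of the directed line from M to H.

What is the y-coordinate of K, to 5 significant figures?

-9.0275

Q is at the origin; QH is horizontal with |QH| = 53.0 and H in +x, so H = (53.0, 0). QM runs at 64.1° with |QM| = 23.2, so M = (10.134, 20.870). K is determined by |MK| = 31.9 and |KH| = 33.0 together: it lies at the intersection of circle(M, 31.9) and circle(H, 33.0). With |MH| = 47.677, the foot of the radical line on MH is 23.090 from M and the perpendicular offset is √(31.9² − 23.090²) = 22.011. Taking the right-of-MH solution: K = (21.259, -9.0275).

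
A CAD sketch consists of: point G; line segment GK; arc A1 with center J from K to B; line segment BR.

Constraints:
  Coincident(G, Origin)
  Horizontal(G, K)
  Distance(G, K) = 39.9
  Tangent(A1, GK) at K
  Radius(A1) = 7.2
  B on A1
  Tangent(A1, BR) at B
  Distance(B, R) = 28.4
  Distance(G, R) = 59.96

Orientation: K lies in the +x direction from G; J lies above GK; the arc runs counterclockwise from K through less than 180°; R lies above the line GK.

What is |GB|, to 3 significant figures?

47.6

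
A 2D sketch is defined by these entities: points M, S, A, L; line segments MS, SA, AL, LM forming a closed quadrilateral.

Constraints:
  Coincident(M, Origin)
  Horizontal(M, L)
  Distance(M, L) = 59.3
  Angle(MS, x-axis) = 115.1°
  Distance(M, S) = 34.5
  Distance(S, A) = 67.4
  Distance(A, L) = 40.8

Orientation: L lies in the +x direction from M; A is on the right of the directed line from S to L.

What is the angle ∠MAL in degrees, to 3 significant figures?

104°

Checks: MS at 115.1° ✓; |SA| = 67.40 ✓; |AL| = 40.80 ✓.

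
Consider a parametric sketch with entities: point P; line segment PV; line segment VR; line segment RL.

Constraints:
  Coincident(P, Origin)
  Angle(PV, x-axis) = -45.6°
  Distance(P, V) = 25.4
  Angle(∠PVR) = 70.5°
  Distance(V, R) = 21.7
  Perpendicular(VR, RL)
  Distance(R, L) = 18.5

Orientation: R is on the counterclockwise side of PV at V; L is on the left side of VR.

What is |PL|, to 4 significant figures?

14.30

∠PVR = 70.5°, so VR runs at -45.6° + (180° − 70.5°) = 63.90° from the x-axis; with |VR| = 21.7, R = V + 21.7·(cos 63.90°, sin 63.90°) = (27.32, 1.340). VR is perpendicular to RL; with |RL| = 18.5 on the left of VR, L = R + 18.5·(-0.8980, 0.4399) = (10.70, 9.478). Then |PL| = |L − P| = 14.30.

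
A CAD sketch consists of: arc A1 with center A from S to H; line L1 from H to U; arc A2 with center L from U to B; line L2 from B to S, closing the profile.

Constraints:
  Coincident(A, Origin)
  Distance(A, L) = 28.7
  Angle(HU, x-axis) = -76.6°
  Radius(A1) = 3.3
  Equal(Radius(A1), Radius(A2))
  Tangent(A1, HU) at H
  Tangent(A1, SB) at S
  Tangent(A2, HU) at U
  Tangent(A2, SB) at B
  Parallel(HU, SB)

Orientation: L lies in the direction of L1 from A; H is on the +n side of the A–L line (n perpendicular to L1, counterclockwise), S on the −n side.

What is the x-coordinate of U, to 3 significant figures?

9.86

The slot axis is L1's direction at -76.6°, so u = (cos -76.6°, sin -76.6°) = (0.232, -0.973) and n = (−sin -76.6°, cos -76.6°) = (0.973, 0.232). A is at the origin and L lies 28.7 along u from A, so L = 28.7·u = (6.65, -27.9). Tangency of A1 to both parallel lines with radius 3.3 puts H and S at A ± 3.3·n: H = (3.21, 0.765), S = (-3.21, -0.765). Equal radii place U and B the same way about L: U = L + 3.3·n = (9.86, -27.2), B = L − 3.3·n = (3.44, -28.7). So U.x = 9.86.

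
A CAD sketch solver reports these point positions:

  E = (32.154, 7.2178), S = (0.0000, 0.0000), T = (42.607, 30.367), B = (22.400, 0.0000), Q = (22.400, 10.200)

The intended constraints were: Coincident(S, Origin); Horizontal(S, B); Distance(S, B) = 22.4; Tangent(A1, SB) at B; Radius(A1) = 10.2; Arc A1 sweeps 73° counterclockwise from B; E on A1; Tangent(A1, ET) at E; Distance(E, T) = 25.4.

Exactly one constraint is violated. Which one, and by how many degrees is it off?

Tangent(A1, ET) at E — off by 7.30°.

S = (0.00, 0.00) ✓; S.y = 0.00, B.y = 0.00 ✓; |SB| = 22.40 ✓; ∠(QB, BS) = 90.00° ✓; |QB| = 10.20 ✓; bearing(Q→E) − bearing(Q→B) = 73.00° ✓; |QE| = 10.20 ✓; ∠(QE, ET) = 97.30° ✗; |ET| = 25.40 ✓.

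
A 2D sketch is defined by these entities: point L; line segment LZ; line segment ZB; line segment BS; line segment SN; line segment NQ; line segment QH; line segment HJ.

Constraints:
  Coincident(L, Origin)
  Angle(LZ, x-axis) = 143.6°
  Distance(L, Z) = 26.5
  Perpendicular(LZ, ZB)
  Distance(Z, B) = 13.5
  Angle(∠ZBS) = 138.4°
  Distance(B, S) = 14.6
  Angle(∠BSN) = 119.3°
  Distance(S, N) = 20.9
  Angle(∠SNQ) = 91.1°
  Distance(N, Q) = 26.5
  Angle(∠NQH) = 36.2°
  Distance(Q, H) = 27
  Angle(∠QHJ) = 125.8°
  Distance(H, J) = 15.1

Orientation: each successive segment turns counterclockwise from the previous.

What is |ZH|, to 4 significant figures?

22.89

∠SNQ = 91.1° gives NQ at 64.80° from the x-axis; with |NQ| = 26.5, Q = (2.344, 5.763). ∠NQH = 36.2° gives QH at -151.4° from the x-axis; with |QH| = 27.0, H = (-21.36, -7.161). Then |ZH| = |H − Z| = 22.89.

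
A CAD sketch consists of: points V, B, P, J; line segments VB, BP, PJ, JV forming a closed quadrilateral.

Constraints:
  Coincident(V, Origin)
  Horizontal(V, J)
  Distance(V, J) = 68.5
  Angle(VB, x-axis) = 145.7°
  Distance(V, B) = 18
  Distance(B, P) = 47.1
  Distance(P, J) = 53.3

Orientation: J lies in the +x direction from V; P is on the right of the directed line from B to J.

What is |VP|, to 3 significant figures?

29.4

Checks: |BP| = 47.10 ✓; |PJ| = 53.30 ✓.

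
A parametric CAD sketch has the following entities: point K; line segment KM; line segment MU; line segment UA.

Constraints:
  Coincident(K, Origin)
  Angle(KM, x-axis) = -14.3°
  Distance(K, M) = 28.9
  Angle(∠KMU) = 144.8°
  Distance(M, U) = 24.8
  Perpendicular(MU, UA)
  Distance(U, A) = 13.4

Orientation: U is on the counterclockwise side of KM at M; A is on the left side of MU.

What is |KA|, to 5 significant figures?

48.525

K is at the origin; KM runs at -14.3° with length 28.9, so M = 28.9·(cos -14.3°, sin -14.3°) = (28.005, -7.1383). ∠KMU = 144.8°, so MU runs at -14.3° + (180° − 144.8°) = 20.900° from the x-axis; with |MU| = 24.8, U = M + 24.8·(cos 20.900°, sin 20.900°) = (51.173, 1.7088). MU ⟂ UA; with |UA| = 13.4 on the left of MU, A = U + 13.4·(-0.35674, 0.93420) = (46.393, 14.227). Then |KA| = |A − K| = 48.525.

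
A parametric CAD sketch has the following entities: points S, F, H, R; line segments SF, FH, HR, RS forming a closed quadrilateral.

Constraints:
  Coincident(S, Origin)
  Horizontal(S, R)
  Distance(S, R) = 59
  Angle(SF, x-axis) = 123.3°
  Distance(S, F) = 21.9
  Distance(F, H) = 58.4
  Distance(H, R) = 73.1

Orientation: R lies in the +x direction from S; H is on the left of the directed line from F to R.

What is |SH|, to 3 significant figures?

68.6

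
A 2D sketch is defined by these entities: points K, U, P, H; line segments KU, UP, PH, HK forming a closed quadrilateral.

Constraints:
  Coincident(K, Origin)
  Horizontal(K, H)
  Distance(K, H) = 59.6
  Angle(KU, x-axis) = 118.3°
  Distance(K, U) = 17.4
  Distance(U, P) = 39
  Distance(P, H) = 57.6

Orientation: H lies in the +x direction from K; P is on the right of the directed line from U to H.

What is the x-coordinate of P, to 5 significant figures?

5.9637

Checks: |UP| = 39.00 ✓; |PH| = 57.60 ✓.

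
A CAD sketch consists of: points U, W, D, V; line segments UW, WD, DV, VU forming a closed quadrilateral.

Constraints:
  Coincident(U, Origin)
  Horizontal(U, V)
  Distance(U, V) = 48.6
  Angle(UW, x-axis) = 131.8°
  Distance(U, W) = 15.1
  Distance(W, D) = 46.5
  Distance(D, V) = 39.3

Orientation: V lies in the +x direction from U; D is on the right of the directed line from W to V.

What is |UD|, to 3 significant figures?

31.4

Checks: |UV| = 48.60 ✓; |UW| = 15.10 ✓; |WD| = 46.50 ✓; |DV| = 39.30 ✓.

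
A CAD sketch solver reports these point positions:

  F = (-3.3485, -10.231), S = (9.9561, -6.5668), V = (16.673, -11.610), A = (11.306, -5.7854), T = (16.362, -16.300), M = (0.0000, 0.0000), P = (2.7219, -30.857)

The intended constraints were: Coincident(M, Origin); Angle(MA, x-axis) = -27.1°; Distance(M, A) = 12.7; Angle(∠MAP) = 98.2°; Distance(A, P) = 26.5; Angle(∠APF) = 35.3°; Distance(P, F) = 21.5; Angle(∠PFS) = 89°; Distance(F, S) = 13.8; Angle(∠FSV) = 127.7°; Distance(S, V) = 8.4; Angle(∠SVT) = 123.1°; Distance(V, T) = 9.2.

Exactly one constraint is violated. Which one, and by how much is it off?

Distance(V, T) = 9.2 — off by 4.50.

M = (0.00, 0.00) ✓; MA at -27.10° ✓; |MA| = 12.70 ✓; ∠MAP = 98.20° ✓; |AP| = 26.50 ✓; ∠APF = 35.30° ✓; |PF| = 21.50 ✓; ∠PFS = 89.00° ✓; |FS| = 13.80 ✓; ∠FSV = 127.7° ✓; |SV| = 8.399 ✓; ∠SVT = 123.1° ✓; |VT| = 4.700 ✗.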